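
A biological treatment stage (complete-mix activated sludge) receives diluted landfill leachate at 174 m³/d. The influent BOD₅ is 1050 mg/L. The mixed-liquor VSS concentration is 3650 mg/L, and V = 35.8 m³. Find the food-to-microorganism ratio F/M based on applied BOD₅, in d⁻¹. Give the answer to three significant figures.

Food-to-microorganism ratio F/M = Q S₀ / (V X) = 174 × 1050 / (35.80 × 3650) = 1.398 d⁻¹.

F/M ≈ 1.40 d⁻¹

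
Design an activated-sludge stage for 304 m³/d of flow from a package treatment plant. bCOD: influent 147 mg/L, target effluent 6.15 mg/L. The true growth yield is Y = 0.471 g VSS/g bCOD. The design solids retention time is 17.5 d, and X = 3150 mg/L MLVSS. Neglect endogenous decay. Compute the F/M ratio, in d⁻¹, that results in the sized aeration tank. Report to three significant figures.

F/M ≈ 0.127 d⁻¹

V·X = Y·Q·ΔS·θ_c gives V = 0.471 × 304 × (147 − 6.15) × 17.5 / 3150 = 112.0 m³.
F/M = Q·S₀ / (V·X) = 304 × 147 / (112.0 × 3150) = 0.1266 g bCOD·(g VSS·d)⁻¹.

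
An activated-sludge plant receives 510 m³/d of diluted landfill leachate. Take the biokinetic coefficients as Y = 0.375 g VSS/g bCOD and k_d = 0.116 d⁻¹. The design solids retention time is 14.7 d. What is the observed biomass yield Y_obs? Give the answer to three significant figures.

Y_obs ≈ 0.139 g VSS/g bCOD

Y_obs = Y / (1 + k_d θ_c) = 0.375 / (1 + 0.116 × 14.7) = 0.375 / 2.705 = 0.1386.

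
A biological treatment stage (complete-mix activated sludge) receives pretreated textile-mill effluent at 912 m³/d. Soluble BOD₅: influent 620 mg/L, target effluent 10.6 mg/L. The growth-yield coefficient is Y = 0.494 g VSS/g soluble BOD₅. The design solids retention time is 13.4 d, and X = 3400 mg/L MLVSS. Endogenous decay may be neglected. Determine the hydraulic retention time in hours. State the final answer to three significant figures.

τ ≈ 28.5 h

V·X = Y·Q·ΔS·θ_c gives V = 0.494 × 912 × (620 − 10.6) × 13.4 / 3400 = 1082 m³.
Hydraulic retention time τ = V/Q = 1082 / 912 = 1.186 d = 28.48 h.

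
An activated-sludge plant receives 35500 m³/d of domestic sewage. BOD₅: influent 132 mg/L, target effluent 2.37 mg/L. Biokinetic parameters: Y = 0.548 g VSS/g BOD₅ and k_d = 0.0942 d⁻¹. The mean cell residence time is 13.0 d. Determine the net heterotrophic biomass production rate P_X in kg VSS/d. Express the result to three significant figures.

P_X ≈ 1130 kg VSS/d

Observed yield with endogenous decay: Y_obs = Y / (1 + k_d·θ_c) = 0.548 / (1 + 0.0942 × 13.0) = 0.548 / 2.225 = 0.2463 g VSS/g BOD₅.
Q·(S₀ − S) = 35500 × (132 − 2.37) × 10⁻³ = 4602 kg/d removed.
P_X = Y_obs · Q(S₀ − S) = 0.2463 × 4602 = 1134 kg VSS/d.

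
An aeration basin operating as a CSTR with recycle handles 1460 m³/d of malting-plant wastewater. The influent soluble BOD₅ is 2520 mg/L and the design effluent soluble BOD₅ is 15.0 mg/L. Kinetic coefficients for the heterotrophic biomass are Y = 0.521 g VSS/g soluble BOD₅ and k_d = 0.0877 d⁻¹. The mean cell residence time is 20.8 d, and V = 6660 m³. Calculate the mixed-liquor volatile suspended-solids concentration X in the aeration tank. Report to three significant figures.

From V·X·(1 + k_d·θ_c) = Y·Q·(S₀ − S)·θ_c: X = 0.521 × 1460 × (2520 − 15.0) × 20.8 / [6660 × (1 + 0.0877 × 20.8)] = 2107 mg/L.

X ≈ 2110 mg/L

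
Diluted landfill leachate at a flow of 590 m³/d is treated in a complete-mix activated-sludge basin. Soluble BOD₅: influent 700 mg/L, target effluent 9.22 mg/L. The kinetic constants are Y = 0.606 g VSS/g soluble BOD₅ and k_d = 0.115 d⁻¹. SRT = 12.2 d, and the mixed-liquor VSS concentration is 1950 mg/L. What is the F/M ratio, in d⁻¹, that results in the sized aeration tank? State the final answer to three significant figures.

Steady-state biomass mass balance: V·X·(1 + k_d·θ_c) = Y·Q·(S₀ − S)·θ_c, so V = 0.606 × 590 × (700 − 9.22) × 12.2 / [1950 × (1 + 0.115 × 12.2)] = 3.01×10^6 / 4686 = 643.0 m³.
F/M = Q·S₀ / (V·X) = 590 × 700 / (643.0 × 1950) = 0.3294 g soluble BOD₅·(g VSS·d)⁻¹.

F/M ≈ 0.329 d⁻¹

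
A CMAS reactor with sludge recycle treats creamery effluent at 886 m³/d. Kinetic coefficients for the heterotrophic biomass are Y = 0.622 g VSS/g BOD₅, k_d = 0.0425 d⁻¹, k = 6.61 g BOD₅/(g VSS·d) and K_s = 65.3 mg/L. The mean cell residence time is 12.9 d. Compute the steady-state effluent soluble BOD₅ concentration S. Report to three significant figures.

From the Monod/SRT balance for a CMAS, S = K_s·(1+k_d θ_c)/[θ_c·(Y k − k_d) − 1] = 65.3 × (1 + 0.0425 × 12.9) / [12.9 × (0.622 × 6.61 − 0.0425) − 1] = 101.1 / 51.49 = 1.964 mg/L.

S ≈ 1.96 mg/L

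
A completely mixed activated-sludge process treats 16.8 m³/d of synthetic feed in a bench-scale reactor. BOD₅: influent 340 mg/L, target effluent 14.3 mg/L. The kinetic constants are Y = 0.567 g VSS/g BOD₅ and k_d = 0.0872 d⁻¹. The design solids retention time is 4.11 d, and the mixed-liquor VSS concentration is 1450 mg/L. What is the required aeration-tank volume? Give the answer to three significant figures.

From the SRT design equation V = Y Q (S₀−S) θ_c / [X (1 + k_d θ_c)] = 0.567 × 16.8 × (340 − 14.3) × 4.11 / [1450 × (1 + 0.0872 × 4.11)] = 1.28×10^4 / 1970 = 6.474 m³.

V ≈ 6.47 m³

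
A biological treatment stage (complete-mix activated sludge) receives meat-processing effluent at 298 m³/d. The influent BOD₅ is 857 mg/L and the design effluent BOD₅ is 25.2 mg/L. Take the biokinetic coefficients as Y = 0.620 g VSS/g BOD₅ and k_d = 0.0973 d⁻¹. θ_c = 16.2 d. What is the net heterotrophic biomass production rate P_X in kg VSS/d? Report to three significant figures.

P_X ≈ 59.7 kg VSS/d

Correct the yield for decay: Y_obs = Y/(1 + k_d θ_c) = 0.620 / (1 + 0.0973 × 16.2) = 0.620 / 2.576 = 0.2407.
Substrate removed = Q·(S₀ − S) = 298 m³/d × (857 − 25.2) g/m³ = 2.48×10^5 g/d = 247.9 kg/d.
P_X = Y_obs · Q(S₀ − S) = 0.2407 × 247.9 = 59.65 kg VSS/d.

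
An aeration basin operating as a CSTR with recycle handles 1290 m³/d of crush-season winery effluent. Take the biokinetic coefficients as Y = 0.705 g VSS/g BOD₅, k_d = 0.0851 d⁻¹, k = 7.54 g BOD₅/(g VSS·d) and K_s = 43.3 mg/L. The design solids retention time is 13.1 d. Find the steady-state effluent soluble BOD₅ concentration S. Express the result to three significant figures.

S ≈ 1.36 mg/L

For a completely mixed reactor with recycle the Lawrence–McCarty relation gives S = K_s·(1 + k_d·θ_c) / [θ_c·(Y·k − k_d) − 1] = 43.3 × (1 + 0.0851 × 13.1) / [13.1 × (0.705 × 7.54 − 0.0851) − 1] = 91.57 / 67.52 = 1.356 mg/L.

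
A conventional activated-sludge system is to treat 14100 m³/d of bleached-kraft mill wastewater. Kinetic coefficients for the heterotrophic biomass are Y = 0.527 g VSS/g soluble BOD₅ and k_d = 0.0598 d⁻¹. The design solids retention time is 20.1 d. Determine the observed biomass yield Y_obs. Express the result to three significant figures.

Y_obs ≈ 0.239 g VSS/g soluble BOD₅

The observed yield is Y_obs = Y/(1 + k_d·θ_c) = 0.527 / (1 + 0.0598 × 20.1) = 0.527 / 2.202 = 0.2393 g VSS per g soluble BOD₅ removed.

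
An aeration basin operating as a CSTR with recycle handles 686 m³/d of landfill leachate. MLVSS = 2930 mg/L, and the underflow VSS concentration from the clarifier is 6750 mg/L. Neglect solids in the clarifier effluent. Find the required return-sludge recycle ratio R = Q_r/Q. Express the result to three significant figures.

R ≈ 0.767

R = Q_r/Q = X/(X_r − X) = 2930 / (6750 − 2930) = 0.7670.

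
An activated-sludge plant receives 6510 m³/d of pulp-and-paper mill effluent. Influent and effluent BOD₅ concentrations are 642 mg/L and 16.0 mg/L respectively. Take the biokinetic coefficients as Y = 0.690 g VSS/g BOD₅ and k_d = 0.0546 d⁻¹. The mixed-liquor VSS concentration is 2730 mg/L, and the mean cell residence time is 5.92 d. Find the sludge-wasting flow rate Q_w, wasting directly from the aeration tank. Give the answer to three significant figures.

Q_w ≈ 778 m³/d

Rearranging the biomass balance for a CMAS with decay, V = Y·Q·ΔS·θ_c / [X·(1+k_d θ_c)] = 0.690 × 6510 × (642 − 16.0) × 5.92 / [2730 × (1 + 0.0546 × 5.92)] = 1.66×10^7 / 3612 = 4608 m³.
For wasting at MLVSS concentration, Q_w = V/θ_c = 4608/5.92 = 778.4 m³/d.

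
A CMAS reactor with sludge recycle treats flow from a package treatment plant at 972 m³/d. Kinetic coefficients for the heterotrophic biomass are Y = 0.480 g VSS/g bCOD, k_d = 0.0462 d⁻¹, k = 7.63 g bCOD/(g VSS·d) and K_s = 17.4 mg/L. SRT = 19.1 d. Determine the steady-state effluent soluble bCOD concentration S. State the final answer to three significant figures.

Effluent substrate depends only on kinetics and SRT: S = K_s(1 + k_d θ_c) / [θ_c(Yk − k_d) − 1] = 17.4 × (1 + 0.0462 × 19.1) / [19.1 × (0.480 × 7.63 − 0.0462) − 1] = 32.75 / 68.07 = 0.4812 mg/L.

S ≈ 0.481 mg/L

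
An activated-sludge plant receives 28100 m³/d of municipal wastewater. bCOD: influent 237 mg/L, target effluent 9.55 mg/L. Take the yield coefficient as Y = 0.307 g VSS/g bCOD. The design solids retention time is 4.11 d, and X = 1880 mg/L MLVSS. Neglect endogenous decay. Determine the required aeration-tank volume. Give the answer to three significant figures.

V·X = Y·Q·ΔS·θ_c gives V = 0.307 × 28100 × (237 − 9.55) × 4.11 / 1880 = 4290 m³.

V ≈ 4290 m³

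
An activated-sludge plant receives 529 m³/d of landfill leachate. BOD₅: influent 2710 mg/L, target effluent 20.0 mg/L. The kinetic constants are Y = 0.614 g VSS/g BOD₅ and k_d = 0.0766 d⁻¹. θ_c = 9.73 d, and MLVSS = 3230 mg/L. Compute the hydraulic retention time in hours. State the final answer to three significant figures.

Rearranging the biomass balance for a CMAS with decay, V = Y·Q·ΔS·θ_c / [X·(1+k_d θ_c)] = 0.614 × 529 × (2710 − 20.0) × 9.73 / [3230 × (1 + 0.0766 × 9.73)] = 8.5×10^6 / 5637 = 1508 m³.
HRT = V/Q = 1508 m³ / 529 m³·d⁻¹ = 2.851 d × 24 = 68.42 h.

τ ≈ 68.4 h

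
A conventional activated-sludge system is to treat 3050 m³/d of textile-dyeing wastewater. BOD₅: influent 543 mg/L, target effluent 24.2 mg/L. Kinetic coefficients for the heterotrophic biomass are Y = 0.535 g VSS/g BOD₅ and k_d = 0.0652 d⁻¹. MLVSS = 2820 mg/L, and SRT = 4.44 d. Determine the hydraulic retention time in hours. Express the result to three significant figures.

τ ≈ 8.13 h

From the SRT design equation V = Y Q (S₀−S) θ_c / [X (1 + k_d θ_c)] = 0.535 × 3050 × (543 − 24.2) × 4.44 / [2820 × (1 + 0.0652 × 4.44)] = 3.76×10^6 / 3636 = 1034 m³.
τ = V/Q = 1034/3050 = 0.3389 d, or 8.134 h.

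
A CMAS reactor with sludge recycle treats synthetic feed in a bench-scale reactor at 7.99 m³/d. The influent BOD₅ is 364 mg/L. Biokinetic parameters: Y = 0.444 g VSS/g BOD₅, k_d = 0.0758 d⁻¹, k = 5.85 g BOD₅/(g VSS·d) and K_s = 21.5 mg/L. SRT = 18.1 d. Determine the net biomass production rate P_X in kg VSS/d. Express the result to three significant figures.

From the Monod/SRT balance for a CMAS, S = K_s·(1+k_d θ_c)/[θ_c·(Y k − k_d) − 1] = 21.5 × (1 + 0.0758 × 18.1) / [18.1 × (0.444 × 5.85 − 0.0758) − 1] = 51.00 / 44.64 = 1.142 mg/L.
The observed yield is Y_obs = Y/(1 + k_d·θ_c) = 0.444 / (1 + 0.0758 × 18.1) = 0.444 / 2.372 = 0.1872 g VSS per g BOD₅ removed.
Mass of BOD₅ removed per day: Q(S₀ − S) = 7.99 × 362.9 g/m³ = 2.899 kg/d.
Net biomass production P_X = Y_obs × Q·(S₀ − S) = 0.1872 × 2.899 = 0.5427 kg VSS/d.

P_X ≈ 0.543 kg VSS/d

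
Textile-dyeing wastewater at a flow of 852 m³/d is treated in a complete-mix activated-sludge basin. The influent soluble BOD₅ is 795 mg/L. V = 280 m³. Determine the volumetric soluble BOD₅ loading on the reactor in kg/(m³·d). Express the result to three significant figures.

L_v ≈ 2.42 kg soluble BOD₅/(m³·d)

Volumetric loading L_v = Q·S₀ / V = 852 × 795 g/m³ / 280.0 m³ = 2419 g/(m³·d) = 2.419 kg soluble BOD₅/(m³·d).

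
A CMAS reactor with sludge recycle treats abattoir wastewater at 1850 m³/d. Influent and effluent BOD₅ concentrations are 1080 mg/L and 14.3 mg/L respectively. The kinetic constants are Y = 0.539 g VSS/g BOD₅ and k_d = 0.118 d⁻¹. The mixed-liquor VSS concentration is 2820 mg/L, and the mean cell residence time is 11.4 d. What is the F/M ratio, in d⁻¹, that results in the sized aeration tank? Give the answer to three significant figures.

From the SRT design equation V = Y Q (S₀−S) θ_c / [X (1 + k_d θ_c)] = 0.539 × 1850 × (1080 − 14.3) × 11.4 / [2820 × (1 + 0.118 × 11.4)] = 1.21×10^7 / 6613 = 1832 m³.
Food-to-microorganism ratio F/M = Q S₀ / (V X) = 1850 × 1080 / (1832 × 2820) = 0.3868 d⁻¹.

F/M ≈ 0.387 d⁻¹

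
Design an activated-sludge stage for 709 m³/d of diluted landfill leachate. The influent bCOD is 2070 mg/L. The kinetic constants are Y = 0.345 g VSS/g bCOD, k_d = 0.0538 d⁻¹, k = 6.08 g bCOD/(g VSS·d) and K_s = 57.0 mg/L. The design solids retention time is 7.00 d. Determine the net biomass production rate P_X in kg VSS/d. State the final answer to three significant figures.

From the Monod/SRT balance for a CMAS, S = K_s·(1+k_d θ_c)/[θ_c·(Y k − k_d) − 1] = 57.0 × (1 + 0.0538 × 7.00) / [7.00 × (0.345 × 6.08 − 0.0538) − 1] = 78.47 / 13.31 = 5.897 mg/L.
Observed yield with endogenous decay: Y_obs = Y / (1 + k_d·θ_c) = 0.345 / (1 + 0.0538 × 7.00) = 0.345 / 1.377 = 0.2506 g VSS/g bCOD.
Mass of bCOD removed per day: Q(S₀ − S) = 709 × 2064 g/m³ = 1463 kg/d.
P_X = Y_obs · Q(S₀ − S) = 0.2506 × 1463 = 366.8 kg VSS/d.

P_X ≈ 367 kg VSS/d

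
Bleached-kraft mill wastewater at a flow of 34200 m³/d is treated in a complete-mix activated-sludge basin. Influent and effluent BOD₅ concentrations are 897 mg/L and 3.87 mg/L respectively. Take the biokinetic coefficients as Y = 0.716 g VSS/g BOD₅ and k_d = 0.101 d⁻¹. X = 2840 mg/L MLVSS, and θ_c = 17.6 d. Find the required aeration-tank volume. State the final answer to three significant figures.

V ≈ 48800 m³

Steady-state biomass mass balance: V·X·(1 + k_d·θ_c) = Y·Q·(S₀ − S)·θ_c, so V = 0.716 × 34200 × (897 − 3.87) × 17.6 / [2840 × (1 + 0.101 × 17.6)] = 3.85×10^8 / 7888 = 48795 m³.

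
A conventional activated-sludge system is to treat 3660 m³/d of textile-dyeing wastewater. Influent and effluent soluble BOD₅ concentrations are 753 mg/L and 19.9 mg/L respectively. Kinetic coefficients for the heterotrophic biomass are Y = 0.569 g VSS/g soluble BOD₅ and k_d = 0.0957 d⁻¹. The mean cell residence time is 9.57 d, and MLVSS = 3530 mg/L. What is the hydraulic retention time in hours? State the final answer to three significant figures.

Rearranging the biomass balance for a CMAS with decay, V = Y·Q·ΔS·θ_c / [X·(1+k_d θ_c)] = 0.569 × 3660 × (753 − 19.9) × 9.57 / [3530 × (1 + 0.0957 × 9.57)] = 1.46×10^7 / 6763 = 2160 m³.
Hydraulic retention time τ = V/Q = 2160 / 3660 = 0.5903 d = 14.17 h.

τ ≈ 14.2 h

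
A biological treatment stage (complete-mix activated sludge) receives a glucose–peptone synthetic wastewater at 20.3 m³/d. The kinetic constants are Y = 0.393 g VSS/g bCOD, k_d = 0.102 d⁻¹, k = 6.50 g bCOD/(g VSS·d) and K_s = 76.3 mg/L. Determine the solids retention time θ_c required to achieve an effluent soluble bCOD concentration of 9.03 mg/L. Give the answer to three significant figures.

θ_c ≈ 5.94 d

At the target effluent, Y k S/(K_s+S) = 0.393×6.50×9.03/85.33 = 0.2703 d⁻¹.
θ_c = 1/(μ − k_d) = 1/(0.2703 − 0.102) = 1/0.1683 = 5.941 d.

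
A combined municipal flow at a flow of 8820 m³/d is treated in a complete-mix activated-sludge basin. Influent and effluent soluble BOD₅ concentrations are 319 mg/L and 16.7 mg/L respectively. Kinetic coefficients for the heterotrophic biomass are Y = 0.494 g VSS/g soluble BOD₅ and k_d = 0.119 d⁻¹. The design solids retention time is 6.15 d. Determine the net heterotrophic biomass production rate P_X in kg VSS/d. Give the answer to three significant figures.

Correct the yield for decay: Y_obs = Y/(1 + k_d θ_c) = 0.494 / (1 + 0.119 × 6.15) = 0.494 / 1.732 = 0.2852.
Q·(S₀ − S) = 8820 × (319 − 16.7) × 10⁻³ = 2666 kg/d removed.
Biomass produced: P_X = Y_obs·Q·ΔS = 0.2852 × 2666 ≈ 760.5 kg VSS/d.

P_X ≈ 761 kg VSS/d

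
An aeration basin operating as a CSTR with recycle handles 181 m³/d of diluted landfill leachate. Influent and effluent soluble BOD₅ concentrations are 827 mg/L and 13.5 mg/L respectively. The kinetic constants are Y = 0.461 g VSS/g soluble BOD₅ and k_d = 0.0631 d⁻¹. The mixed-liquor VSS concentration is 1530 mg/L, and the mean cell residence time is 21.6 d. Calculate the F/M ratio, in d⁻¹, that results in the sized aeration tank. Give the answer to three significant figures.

Steady-state biomass mass balance: V·X·(1 + k_d·θ_c) = Y·Q·(S₀ − S)·θ_c, so V = 0.461 × 181 × (827 − 13.5) × 21.6 / [1530 × (1 + 0.0631 × 21.6)] = 1.47×10^6 / 3615 = 405.5 m³.
F/M = applied load / biomass = Q·S₀/(V·X) = 181 × 827 / (405.5 × 1530) = 0.2412 d⁻¹.

F/M ≈ 0.241 d⁻¹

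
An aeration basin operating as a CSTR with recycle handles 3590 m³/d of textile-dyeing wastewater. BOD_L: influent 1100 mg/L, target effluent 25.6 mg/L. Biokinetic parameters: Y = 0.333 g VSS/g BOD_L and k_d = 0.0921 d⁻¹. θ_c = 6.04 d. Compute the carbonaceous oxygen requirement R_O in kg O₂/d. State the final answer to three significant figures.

R_O ≈ 2690 kg O₂/d

Y_obs = Y / (1 + k_d θ_c) = 0.333 / (1 + 0.0921 × 6.04) = 0.333 / 1.556 = 0.2140.
Substrate removed = Q·(S₀ − S) = 3590 m³/d × (1100 − 25.6) g/m³ = 3.86×10^6 g/d = 3857 kg/d.
Net sludge production P_X = 0.2140 × 3857 = 825.3 kg VSS/d.
R_O = Q·(S₀ − S) − 1.42·P_X = 3857 − 1.42 × 825.3 = 2685 kg O₂/d.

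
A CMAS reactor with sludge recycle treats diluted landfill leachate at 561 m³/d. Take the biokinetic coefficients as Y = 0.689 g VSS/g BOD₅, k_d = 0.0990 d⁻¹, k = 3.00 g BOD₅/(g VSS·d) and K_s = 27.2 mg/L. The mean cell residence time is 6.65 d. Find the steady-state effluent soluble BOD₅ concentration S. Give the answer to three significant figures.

Effluent substrate depends only on kinetics and SRT: S = K_s(1 + k_d θ_c) / [θ_c(Yk − k_d) − 1] = 27.2 × (1 + 0.0990 × 6.65) / [6.65 × (0.689 × 3.00 − 0.0990) − 1] = 45.11 / 12.09 = 3.732 mg/L.

S ≈ 3.73 mg/L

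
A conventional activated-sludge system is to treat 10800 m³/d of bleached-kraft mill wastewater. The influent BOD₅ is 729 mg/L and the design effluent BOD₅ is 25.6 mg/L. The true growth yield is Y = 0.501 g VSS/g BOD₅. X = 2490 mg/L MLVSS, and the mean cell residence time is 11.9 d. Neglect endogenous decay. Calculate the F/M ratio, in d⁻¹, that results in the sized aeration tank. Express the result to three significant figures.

F/M ≈ 0.174 d⁻¹

With k_d = 0 the design equation reduces to V = Y Q (S₀−S) θ_c / X = 0.501 × 10800 × (729 − 25.6) × 11.9 / 2490 = 18189 m³.
Food-to-microorganism ratio F/M = Q S₀ / (V X) = 10800 × 729 / (18189 × 2490) = 0.1738 d⁻¹.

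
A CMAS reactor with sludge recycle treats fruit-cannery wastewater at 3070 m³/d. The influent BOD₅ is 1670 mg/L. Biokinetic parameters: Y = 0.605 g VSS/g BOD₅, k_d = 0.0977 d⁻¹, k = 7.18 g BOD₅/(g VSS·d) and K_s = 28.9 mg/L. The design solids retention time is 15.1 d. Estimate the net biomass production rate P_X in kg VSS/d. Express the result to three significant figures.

P_X ≈ 1250 kg VSS/d

Effluent substrate depends only on kinetics and SRT: S = K_s(1 + k_d θ_c) / [θ_c(Yk − k_d) − 1] = 28.9 × (1 + 0.0977 × 15.1) / [15.1 × (0.605 × 7.18 − 0.0977) − 1] = 71.54 / 63.12 = 1.133 mg/L.
Correct the yield for decay: Y_obs = Y/(1 + k_d θ_c) = 0.605 / (1 + 0.0977 × 15.1) = 0.605 / 2.475 = 0.2444.
Mass of BOD₅ removed per day: Q(S₀ − S) = 3070 × 1669 g/m³ = 5123 kg/d.
So the net sludge growth is P_X = 0.2444 × 5123 = 1252 kg VSS/d.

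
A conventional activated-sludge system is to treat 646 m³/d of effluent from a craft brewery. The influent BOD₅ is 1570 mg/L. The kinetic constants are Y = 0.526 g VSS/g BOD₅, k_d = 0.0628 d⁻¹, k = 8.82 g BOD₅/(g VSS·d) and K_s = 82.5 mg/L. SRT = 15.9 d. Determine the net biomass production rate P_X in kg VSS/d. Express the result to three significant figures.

For a completely mixed reactor with recycle the Lawrence–McCarty relation gives S = K_s·(1 + k_d·θ_c) / [θ_c·(Y·k − k_d) − 1] = 82.5 × (1 + 0.0628 × 15.9) / [15.9 × (0.526 × 8.82 − 0.0628) − 1] = 164.9 / 71.77 = 2.297 mg/L.
Observed yield with endogenous decay: Y_obs = Y / (1 + k_d·θ_c) = 0.526 / (1 + 0.0628 × 15.9) = 0.526 / 1.999 = 0.2632 g VSS/g BOD₅.
Mass of BOD₅ removed per day: Q(S₀ − S) = 646 × 1568 g/m³ = 1013 kg/d.
P_X = Y_obs · Q(S₀ − S) = 0.2632 × 1013 = 266.5 kg VSS/d.

P_X ≈ 267 kg VSS/d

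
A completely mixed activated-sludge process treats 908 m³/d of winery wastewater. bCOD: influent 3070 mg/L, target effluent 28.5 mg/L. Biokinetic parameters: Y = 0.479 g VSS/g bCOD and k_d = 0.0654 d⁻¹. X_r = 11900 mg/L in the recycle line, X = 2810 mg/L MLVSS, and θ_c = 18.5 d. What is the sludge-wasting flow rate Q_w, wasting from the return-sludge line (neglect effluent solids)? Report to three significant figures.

Rearranging the biomass balance for a CMAS with decay, V = Y·Q·ΔS·θ_c / [X·(1+k_d θ_c)] = 0.479 × 908 × (3070 − 28.5) × 18.5 / [2810 × (1 + 0.0654 × 18.5)] = 2.45×10^7 / 6210 = 3941 m³.
Wasting from the return line (neglecting effluent solids): Q_w = V·X / (θ_c·X_r) = 3941 × 2810 / (18.5 × 11900) = 50.30 m³/d.

Q_w ≈ 50.3 m³/d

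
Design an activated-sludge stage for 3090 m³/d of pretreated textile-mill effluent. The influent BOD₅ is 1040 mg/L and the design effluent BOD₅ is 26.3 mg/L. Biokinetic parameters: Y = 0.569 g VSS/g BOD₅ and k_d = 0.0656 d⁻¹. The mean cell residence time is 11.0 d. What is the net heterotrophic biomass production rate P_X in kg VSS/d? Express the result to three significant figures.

P_X ≈ 1040 kg VSS/d

The observed yield is Y_obs = Y/(1 + k_d·θ_c) = 0.569 / (1 + 0.0656 × 11.0) = 0.569 / 1.722 = 0.3305 g VSS per g BOD₅ removed.
Substrate removed = Q·(S₀ − S) = 3090 m³/d × (1040 − 26.3) g/m³ = 3.13×10^6 g/d = 3132 kg/d.
So the net sludge growth is P_X = 0.3305 × 3132 = 1035 kg VSS/d.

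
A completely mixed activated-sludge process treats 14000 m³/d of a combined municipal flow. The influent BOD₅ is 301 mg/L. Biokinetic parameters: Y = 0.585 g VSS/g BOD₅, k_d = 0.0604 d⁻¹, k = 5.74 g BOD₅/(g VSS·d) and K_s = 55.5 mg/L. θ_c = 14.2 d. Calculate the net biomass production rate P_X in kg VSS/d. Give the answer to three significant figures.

P_X ≈ 1320 kg VSS/d

From the Monod/SRT balance for a CMAS, S = K_s·(1+k_d θ_c)/[θ_c·(Y k − k_d) − 1] = 55.5 × (1 + 0.0604 × 14.2) / [14.2 × (0.585 × 5.74 − 0.0604) − 1] = 103.1 / 45.82 = 2.250 mg/L.
Correct the yield for decay: Y_obs = Y/(1 + k_d θ_c) = 0.585 / (1 + 0.0604 × 14.2) = 0.585 / 1.858 = 0.3149.
ΔS = 301 − 2.25 = 298.8 mg/L, so the substrate removal rate is 14000 × 298.8/1000 = 4182 kg BOD₅/d.
P_X = Y_obs · Q(S₀ − S) = 0.3149 × 4182 = 1317 kg VSS/d.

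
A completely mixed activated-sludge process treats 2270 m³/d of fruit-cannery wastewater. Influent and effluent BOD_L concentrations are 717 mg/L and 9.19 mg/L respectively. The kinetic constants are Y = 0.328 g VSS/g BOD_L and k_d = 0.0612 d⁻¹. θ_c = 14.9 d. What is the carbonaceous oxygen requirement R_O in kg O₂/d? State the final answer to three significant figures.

Correct the yield for decay: Y_obs = Y/(1 + k_d θ_c) = 0.328 / (1 + 0.0612 × 14.9) = 0.328 / 1.912 = 0.1716.
Substrate removed = Q·(S₀ − S) = 2270 m³/d × (717 − 9.19) g/m³ = 1.61×10^6 g/d = 1607 kg/d.
Biomass synthesised: P_X = Y_obs × 1607 = 275.6 kg VSS/d.
R_O = Q·ΔS − 1.42 P_X = 1607 − 391.4 = 1215 kg O₂/d.

R_O ≈ 1220 kg O₂/d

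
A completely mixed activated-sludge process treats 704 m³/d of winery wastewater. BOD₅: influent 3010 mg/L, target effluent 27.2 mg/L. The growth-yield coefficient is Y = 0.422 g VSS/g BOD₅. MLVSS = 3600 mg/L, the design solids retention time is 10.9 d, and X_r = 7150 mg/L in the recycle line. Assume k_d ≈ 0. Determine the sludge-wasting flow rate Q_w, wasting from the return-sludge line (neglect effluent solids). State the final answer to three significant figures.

With k_d = 0 the design equation reduces to V = Y Q (S₀−S) θ_c / X = 0.422 × 704 × (3010 − 27.2) × 10.9 / 3600 = 2683 m³.
Q_w = (V·X)/(θ_c X_r) = 2683 × 3600 / (10.9 × 7150) = 123.9 m³/d.

Q_w ≈ 124 m³/d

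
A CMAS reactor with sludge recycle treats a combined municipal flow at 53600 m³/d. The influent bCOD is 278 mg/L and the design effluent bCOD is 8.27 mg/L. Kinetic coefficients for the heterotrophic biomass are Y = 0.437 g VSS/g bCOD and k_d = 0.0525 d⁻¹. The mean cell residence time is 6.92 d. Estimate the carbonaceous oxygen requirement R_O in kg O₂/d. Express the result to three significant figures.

Correct the yield for decay: Y_obs = Y/(1 + k_d θ_c) = 0.437 / (1 + 0.0525 × 6.92) = 0.437 / 1.363 = 0.3205.
Substrate removed = Q·(S₀ − S) = 53600 m³/d × (278 − 8.27) g/m³ = 1.45×10^7 g/d = 14458 kg/d.
P_X = Y_obs·Q·(S₀ − S) = 0.3205 × 14458 = 4634 kg VSS/d.
Carbonaceous O₂ demand = substrate oxidised − cell-mass equivalent = 14458 − 1.42 × 4634 = 7877 kg O₂/d.

R_O ≈ 7880 kg O₂/d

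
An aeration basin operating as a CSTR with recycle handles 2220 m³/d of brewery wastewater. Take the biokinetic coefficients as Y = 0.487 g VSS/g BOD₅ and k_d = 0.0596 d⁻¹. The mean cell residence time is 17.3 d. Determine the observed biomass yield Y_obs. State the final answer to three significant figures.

Y_obs ≈ 0.240 g VSS/g BOD₅

The observed yield is Y_obs = Y/(1 + k_d·θ_c) = 0.487 / (1 + 0.0596 × 17.3) = 0.487 / 2.031 = 0.2398 g VSS per g BOD₅ removed.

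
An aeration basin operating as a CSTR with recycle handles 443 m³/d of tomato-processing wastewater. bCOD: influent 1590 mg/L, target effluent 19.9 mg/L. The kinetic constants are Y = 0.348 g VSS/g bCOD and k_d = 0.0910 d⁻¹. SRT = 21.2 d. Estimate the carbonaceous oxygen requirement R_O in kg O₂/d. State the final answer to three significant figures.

Y_obs = Y / (1 + k_d θ_c) = 0.348 / (1 + 0.0910 × 21.2) = 0.348 / 2.929 = 0.1188.
ΔS = 1590 − 19.9 = 1570 mg/L, so the substrate removal rate is 443 × 1570/1000 = 695.6 kg bCOD/d.
Biomass synthesised: P_X = Y_obs × 695.6 = 82.63 kg VSS/d.
R_O = Q·(S₀ − S) − 1.42·P_X = 695.6 − 1.42 × 82.63 = 578.2 kg O₂/d.

R_O ≈ 578 kg O₂/d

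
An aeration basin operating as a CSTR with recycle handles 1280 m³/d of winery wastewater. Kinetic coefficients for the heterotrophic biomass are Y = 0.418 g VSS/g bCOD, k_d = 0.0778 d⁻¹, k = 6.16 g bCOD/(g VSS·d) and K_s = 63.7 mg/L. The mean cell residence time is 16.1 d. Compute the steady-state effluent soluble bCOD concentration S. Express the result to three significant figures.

S ≈ 3.66 mg/L

For a completely mixed reactor with recycle the Lawrence–McCarty relation gives S = K_s·(1 + k_d·θ_c) / [θ_c·(Y·k − k_d) − 1] = 63.7 × (1 + 0.0778 × 16.1) / [16.1 × (0.418 × 6.16 − 0.0778) − 1] = 143.5 / 39.20 = 3.660 mg/L.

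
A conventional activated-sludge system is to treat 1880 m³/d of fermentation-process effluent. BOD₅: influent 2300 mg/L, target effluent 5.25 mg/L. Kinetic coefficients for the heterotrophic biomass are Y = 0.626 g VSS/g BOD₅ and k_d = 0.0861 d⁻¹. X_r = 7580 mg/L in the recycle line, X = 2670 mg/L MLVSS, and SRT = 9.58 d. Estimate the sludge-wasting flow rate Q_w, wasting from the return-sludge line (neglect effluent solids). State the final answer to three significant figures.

Q_w ≈ 195 m³/d

Steady-state biomass mass balance: V·X·(1 + k_d·θ_c) = Y·Q·(S₀ − S)·θ_c, so V = 0.626 × 1880 × (2300 − 5.25) × 9.58 / [2670 × (1 + 0.0861 × 9.58)] = 2.59×10^7 / 4872 = 5310 m³.
Wasting from the return line (neglecting effluent solids): Q_w = V·X / (θ_c·X_r) = 5310 × 2670 / (9.58 × 7580) = 195.2 m³/d.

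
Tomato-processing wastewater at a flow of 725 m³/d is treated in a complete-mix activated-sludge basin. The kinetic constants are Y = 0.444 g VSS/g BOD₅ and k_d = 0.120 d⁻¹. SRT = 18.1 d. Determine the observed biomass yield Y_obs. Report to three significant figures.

Y_obs ≈ 0.140 g VSS/g BOD₅

Y_obs = Y / (1 + k_d θ_c) = 0.444 / (1 + 0.120 × 18.1) = 0.444 / 3.172 = 0.1400.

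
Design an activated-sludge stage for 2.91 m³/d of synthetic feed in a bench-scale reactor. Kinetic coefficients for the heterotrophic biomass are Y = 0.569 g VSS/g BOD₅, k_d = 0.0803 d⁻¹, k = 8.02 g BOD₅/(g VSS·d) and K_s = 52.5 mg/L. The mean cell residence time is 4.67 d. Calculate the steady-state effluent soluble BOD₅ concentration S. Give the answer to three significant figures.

S ≈ 3.62 mg/L

From the Monod/SRT balance for a CMAS, S = K_s·(1+k_d θ_c)/[θ_c·(Y k − k_d) − 1] = 52.5 × (1 + 0.0803 × 4.67) / [4.67 × (0.569 × 8.02 − 0.0803) − 1] = 72.19 / 19.94 = 3.621 mg/L.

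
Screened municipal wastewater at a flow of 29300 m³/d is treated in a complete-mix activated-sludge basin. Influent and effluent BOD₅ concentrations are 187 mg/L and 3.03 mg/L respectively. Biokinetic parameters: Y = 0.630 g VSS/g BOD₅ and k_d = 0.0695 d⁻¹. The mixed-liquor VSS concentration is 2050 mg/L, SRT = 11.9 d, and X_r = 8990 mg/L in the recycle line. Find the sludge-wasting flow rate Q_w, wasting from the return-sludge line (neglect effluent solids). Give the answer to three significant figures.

Rearranging the biomass balance for a CMAS with decay, V = Y·Q·ΔS·θ_c / [X·(1+k_d θ_c)] = 0.630 × 29300 × (187 − 3.03) × 11.9 / [2050 × (1 + 0.0695 × 11.9)] = 4.04×10^7 / 3745 = 10789 m³.
θ_c = V·X/(Q_w·X_r) when wasting from the recycle, so Q_w = V·X/(θ_c·X_r) = 10789 × 2050 / (11.9 × 8990) = 206.7 m³/d.

Q_w ≈ 207 m³/d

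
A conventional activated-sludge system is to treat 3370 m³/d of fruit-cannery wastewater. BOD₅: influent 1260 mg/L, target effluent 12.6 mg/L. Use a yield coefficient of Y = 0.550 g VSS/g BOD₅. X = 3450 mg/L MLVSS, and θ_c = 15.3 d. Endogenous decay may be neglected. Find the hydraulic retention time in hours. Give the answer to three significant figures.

τ ≈ 73.0 h

With k_d = 0 the design equation reduces to V = Y Q (S₀−S) θ_c / X = 0.550 × 3370 × (1260 − 12.6) × 15.3 / 3450 = 10253 m³.
Hydraulic retention time τ = V/Q = 10253 / 3370 = 3.043 d = 73.02 h.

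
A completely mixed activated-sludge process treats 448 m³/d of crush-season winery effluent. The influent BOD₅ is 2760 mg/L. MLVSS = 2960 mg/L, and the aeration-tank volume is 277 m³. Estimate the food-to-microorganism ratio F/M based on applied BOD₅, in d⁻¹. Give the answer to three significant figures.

F/M ≈ 1.51 d⁻¹

Food-to-microorganism ratio F/M = Q S₀ / (V X) = 448 × 2760 / (277.0 × 2960) = 1.508 d⁻¹.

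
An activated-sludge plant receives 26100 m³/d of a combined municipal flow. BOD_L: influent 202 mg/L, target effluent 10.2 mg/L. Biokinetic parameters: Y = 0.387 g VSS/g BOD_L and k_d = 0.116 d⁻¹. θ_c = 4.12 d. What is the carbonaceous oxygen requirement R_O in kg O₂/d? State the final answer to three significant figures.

Y_obs = Y / (1 + k_d θ_c) = 0.387 / (1 + 0.116 × 4.12) = 0.387 / 1.478 = 0.2619.
Mass of BOD_L removed per day: Q(S₀ − S) = 26100 × 191.8 g/m³ = 5006 kg/d.
P_X = Y_obs·Q·(S₀ − S) = 0.2619 × 5006 = 1311 kg VSS/d.
R_O = Q·(S₀ − S) − 1.42·P_X = 5006 − 1.42 × 1311 = 3145 kg O₂/d.

R_O ≈ 3140 kg O₂/d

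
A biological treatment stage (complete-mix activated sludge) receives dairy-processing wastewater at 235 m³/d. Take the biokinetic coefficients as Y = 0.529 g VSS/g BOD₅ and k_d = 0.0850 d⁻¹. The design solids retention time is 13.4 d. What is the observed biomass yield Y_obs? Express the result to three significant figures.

Y_obs = Y / (1 + k_d θ_c) = 0.529 / (1 + 0.0850 × 13.4) = 0.529 / 2.139 = 0.2473.

Y_obs ≈ 0.247 g VSS/g BOD₅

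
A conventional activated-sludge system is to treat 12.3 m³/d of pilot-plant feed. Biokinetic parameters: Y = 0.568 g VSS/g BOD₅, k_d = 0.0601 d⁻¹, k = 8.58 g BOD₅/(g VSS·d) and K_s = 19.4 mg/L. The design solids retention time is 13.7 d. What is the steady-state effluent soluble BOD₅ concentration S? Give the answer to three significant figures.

For a completely mixed reactor with recycle the Lawrence–McCarty relation gives S = K_s·(1 + k_d·θ_c) / [θ_c·(Y·k − k_d) − 1] = 19.4 × (1 + 0.0601 × 13.7) / [13.7 × (0.568 × 8.58 − 0.0601) − 1] = 35.37 / 64.94 = 0.5447 mg/L.

S ≈ 0.545 mg/L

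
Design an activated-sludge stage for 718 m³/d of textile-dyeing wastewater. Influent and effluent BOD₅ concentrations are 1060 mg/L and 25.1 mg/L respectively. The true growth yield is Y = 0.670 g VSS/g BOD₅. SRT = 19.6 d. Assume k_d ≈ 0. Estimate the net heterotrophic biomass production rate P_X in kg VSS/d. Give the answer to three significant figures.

P_X ≈ 498 kg VSS/d

With endogenous decay neglected, the observed yield equals the true yield: Y_obs = Y = 0.670 g VSS/g BOD₅.
ΔS = 1060 − 25.1 = 1035 mg/L, so the substrate removal rate is 718 × 1035/1000 = 743.1 kg BOD₅/d.
P_X = Y_obs · Q(S₀ − S) = 0.6700 × 743.1 = 497.8 kg VSS/d.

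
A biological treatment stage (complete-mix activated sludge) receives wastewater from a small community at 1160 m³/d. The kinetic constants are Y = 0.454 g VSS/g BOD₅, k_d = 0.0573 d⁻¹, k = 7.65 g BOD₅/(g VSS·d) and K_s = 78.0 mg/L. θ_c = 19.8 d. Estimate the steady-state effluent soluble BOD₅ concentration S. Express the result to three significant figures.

S ≈ 2.50 mg/L

From the Monod/SRT balance for a CMAS, S = K_s·(1+k_d θ_c)/[θ_c·(Y k − k_d) − 1] = 78.0 × (1 + 0.0573 × 19.8) / [19.8 × (0.454 × 7.65 − 0.0573) − 1] = 166.5 / 66.63 = 2.499 mg/L.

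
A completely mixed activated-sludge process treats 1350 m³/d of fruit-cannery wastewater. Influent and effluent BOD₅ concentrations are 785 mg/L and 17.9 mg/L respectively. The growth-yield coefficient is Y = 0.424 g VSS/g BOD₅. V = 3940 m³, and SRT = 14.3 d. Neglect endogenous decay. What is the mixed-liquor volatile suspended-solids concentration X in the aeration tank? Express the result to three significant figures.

X = Y·Q·ΔS·θ_c / V = 0.424 × 1350 × (785 − 17.9) × 14.3 / 3940 = 1594 mg/L.

X ≈ 1590 mg/L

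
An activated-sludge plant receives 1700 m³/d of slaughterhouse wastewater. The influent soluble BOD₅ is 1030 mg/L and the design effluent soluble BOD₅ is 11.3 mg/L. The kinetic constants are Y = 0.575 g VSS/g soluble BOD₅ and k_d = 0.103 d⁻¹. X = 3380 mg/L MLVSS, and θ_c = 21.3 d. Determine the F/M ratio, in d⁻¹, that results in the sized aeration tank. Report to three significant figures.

Rearranging the biomass balance for a CMAS with decay, V = Y·Q·ΔS·θ_c / [X·(1+k_d θ_c)] = 0.575 × 1700 × (1030 − 11.3) × 21.3 / [3380 × (1 + 0.103 × 21.3)] = 2.12×10^7 / 10795 = 1965 m³.
Food-to-microorganism ratio F/M = Q S₀ / (V X) = 1700 × 1030 / (1965 × 3380) = 0.2637 d⁻¹.

F/M ≈ 0.264 d⁻¹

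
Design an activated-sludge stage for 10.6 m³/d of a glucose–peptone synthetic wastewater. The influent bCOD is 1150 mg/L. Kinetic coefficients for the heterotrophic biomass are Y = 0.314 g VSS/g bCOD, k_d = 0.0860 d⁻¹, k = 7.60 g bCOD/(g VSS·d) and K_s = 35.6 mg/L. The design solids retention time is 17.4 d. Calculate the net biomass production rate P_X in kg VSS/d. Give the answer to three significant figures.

P_X ≈ 1.53 kg VSS/d

For a completely mixed reactor with recycle the Lawrence–McCarty relation gives S = K_s·(1 + k_d·θ_c) / [θ_c·(Y·k − k_d) − 1] = 35.6 × (1 + 0.0860 × 17.4) / [17.4 × (0.314 × 7.60 − 0.0860) − 1] = 88.87 / 39.03 = 2.277 mg/L.
Correct the yield for decay: Y_obs = Y/(1 + k_d θ_c) = 0.314 / (1 + 0.0860 × 17.4) = 0.314 / 2.496 = 0.1258.
ΔS = 1150 − 2.28 = 1148 mg/L, so the substrate removal rate is 10.6 × 1148/1000 = 12.17 kg bCOD/d.
So the net sludge growth is P_X = 0.1258 × 12.17 = 1.530 kg VSS/d.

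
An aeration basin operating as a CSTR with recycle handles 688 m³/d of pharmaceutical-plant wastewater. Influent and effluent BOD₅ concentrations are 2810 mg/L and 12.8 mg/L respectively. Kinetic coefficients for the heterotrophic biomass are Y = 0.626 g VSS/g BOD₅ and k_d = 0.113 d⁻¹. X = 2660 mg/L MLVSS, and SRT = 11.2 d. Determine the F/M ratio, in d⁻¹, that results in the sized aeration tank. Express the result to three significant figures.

F/M ≈ 0.325 d⁻¹

From the SRT design equation V = Y Q (S₀−S) θ_c / [X (1 + k_d θ_c)] = 0.626 × 688 × (2810 − 12.8) × 11.2 / [2660 × (1 + 0.113 × 11.2)] = 1.35×10^7 / 6026 = 2239 m³.
F/M = Q·S₀ / (V·X) = 688 × 2810 / (2239 × 2660) = 0.3246 g BOD₅·(g VSS·d)⁻¹.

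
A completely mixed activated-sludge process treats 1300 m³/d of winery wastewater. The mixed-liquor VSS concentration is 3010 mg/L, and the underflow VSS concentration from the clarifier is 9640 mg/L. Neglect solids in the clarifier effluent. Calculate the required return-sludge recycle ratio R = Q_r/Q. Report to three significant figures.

R = Q_r/Q = X/(X_r − X) = 3010 / (9640 − 3010) = 0.4540.

R ≈ 0.454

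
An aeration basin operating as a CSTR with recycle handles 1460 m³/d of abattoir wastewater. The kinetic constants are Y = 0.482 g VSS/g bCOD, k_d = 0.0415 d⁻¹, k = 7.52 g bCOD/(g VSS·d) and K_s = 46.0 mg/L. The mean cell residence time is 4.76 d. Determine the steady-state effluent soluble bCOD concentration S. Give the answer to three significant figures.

S ≈ 3.43 mg/L

For a completely mixed reactor with recycle the Lawrence–McCarty relation gives S = K_s·(1 + k_d·θ_c) / [θ_c·(Y·k − k_d) − 1] = 46.0 × (1 + 0.0415 × 4.76) / [4.76 × (0.482 × 7.52 − 0.0415) − 1] = 55.09 / 16.06 = 3.431 mg/L.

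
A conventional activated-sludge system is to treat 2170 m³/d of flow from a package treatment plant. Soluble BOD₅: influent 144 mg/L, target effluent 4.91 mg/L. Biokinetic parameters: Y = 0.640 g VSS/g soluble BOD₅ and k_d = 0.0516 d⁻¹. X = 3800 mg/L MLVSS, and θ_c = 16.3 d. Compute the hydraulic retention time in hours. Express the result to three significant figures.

τ ≈ 4.98 h

Steady-state biomass mass balance: V·X·(1 + k_d·θ_c) = Y·Q·(S₀ − S)·θ_c, so V = 0.640 × 2170 × (144 − 4.91) × 16.3 / [3800 × (1 + 0.0516 × 16.3)] = 3.15×10^6 / 6996 = 450.1 m³.
Hydraulic retention time τ = V/Q = 450.1 / 2170 = 0.2074 d = 4.978 h.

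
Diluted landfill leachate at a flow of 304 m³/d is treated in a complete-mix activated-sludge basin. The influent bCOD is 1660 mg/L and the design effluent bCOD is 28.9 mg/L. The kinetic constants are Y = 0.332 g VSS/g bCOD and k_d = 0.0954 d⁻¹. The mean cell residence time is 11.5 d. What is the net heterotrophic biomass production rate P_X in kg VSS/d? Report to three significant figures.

Correct the yield for decay: Y_obs = Y/(1 + k_d θ_c) = 0.332 / (1 + 0.0954 × 11.5) = 0.332 / 2.097 = 0.1583.
Q·(S₀ − S) = 304 × (1660 − 28.9) × 10⁻³ = 495.9 kg/d removed.
So the net sludge growth is P_X = 0.1583 × 495.9 = 78.50 kg VSS/d.

P_X ≈ 78.5 kg VSS/d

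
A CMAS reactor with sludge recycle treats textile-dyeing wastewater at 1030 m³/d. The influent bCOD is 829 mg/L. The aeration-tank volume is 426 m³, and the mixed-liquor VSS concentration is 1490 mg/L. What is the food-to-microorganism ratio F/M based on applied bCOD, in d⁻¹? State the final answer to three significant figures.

Food-to-microorganism ratio F/M = Q S₀ / (V X) = 1030 × 829 / (426.0 × 1490) = 1.345 d⁻¹.

F/M ≈ 1.35 d⁻¹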